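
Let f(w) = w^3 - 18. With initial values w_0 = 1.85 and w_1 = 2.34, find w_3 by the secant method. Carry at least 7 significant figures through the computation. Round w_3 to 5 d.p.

2.60830

f(w_0) = -11.668375, f(w_1) = -5.187096
w_2 = 2.340000 - (-5.187096)·(2.340000 - 1.850000)/(-5.187096 - (-11.668375)) = 2.732157; f(w_2) = 2.394676
w_3 = 2.732157 - (2.394676)·(2.732157 - 2.340000)/(2.394676 - (-5.187096)) = 2.608295; f(w_3) = -0.255232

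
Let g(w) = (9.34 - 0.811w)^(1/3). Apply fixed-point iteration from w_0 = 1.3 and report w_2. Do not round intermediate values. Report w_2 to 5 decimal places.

w_1 = g(1.300000) = 2.023530
w_2 = g(2.023530) = 1.974588

1.97459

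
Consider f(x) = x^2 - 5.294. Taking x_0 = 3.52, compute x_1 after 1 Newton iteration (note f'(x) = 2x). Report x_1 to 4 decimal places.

x_0 = 3.520000: f = 7.096400, f' = 7.040000 → x_1 = 3.520000 - (7.096400)/(7.040000) = 2.511989

2.5120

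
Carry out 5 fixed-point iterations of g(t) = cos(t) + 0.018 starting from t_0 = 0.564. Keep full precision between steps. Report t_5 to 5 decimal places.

0.77471

t_1 = g(0.564000) = 0.863124
t_2 = g(0.863124) = 0.668067
t_3 = g(0.668067) = 0.803021
t_4 = g(0.803021) = 0.712537
t_5 = g(0.712537) = 0.774706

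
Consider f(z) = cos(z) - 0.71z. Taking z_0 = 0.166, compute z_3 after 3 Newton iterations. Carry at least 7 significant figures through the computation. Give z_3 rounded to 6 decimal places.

f'(z) = -sin(z) - 0.71
z_0 = 0.166000: f = 0.868394, f' = -0.875239 → z_1 = 0.166000 - (0.868394)/(-0.875239) = 1.158179
z_1 = 1.158179: f = -0.421299, f' = -1.626074 → z_2 = 1.158179 - (-0.421299)/(-1.626074) = 0.899090
z_2 = 0.899090: f = -0.016031, f' = -1.492761 → z_3 = 0.899090 - (-0.016031)/(-1.492761) = 0.888351

0.888351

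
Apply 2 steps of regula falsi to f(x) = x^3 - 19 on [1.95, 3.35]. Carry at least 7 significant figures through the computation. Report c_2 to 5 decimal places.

2.62764

False-position update: c = (a·f(b) − b·f(a))/(f(b) − f(a)); replace the endpoint whose sign matches f(c).
f(1.950000) = -11.585125, f(3.350000) = 18.595375
step 1: c = 2.487406, f(c) = -3.609954 < 0 → new bracket [2.487406, 3.350000]
step 2: c = 2.627639, f(c) = -0.857501 < 0 → new bracket [2.627639, 3.350000]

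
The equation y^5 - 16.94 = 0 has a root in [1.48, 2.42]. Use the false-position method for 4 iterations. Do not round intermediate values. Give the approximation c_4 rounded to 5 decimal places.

1.73652

f(1.480000) = -9.839179, f(2.420000) = 66.059759
step 1: c = 1.601857, f(c) = -6.393244 < 0 → new bracket [1.601857, 2.420000]
step 2: c = 1.674050, f(c) = -3.792533 < 0 → new bracket [1.674050, 2.420000]
step 3: c = 1.714550, f(c) = -2.123312 < 0 → new bracket [1.714550, 2.420000]
step 4: c = 1.736519, f(c) = -1.149437 < 0 → new bracket [1.736519, 2.420000]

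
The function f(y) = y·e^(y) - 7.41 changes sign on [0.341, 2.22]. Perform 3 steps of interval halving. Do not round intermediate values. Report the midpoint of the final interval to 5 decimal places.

1.63281

f(0.341000) = -6.930434, f(2.220000) = 13.030275 (opposite signs)
step 1: m = 1.280500, f(m) = -2.802200 < 0 → root in [1.280500, 2.220000]
step 2: m = 1.750250, f(m) = 2.664512 > 0 → root in [1.280500, 1.750250]
step 3: m = 1.515375, f(m) = -0.513335 < 0 → root in [1.515375, 1.750250]
Midpoint of [1.515375, 1.750250] = 1.632813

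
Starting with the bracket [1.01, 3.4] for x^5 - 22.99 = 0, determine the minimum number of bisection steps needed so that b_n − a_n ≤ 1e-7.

25

Initial width b − a = 3.4 − 1.01 = 2.390000.
After n steps the width is (b−a)/2^n; need (b−a)/2^n ≤ 1e-7.
So n ≥ log₂(2.390000/1e-7) = log₂(23900000.0000) ≈ 24.5105.
Hence n = 25.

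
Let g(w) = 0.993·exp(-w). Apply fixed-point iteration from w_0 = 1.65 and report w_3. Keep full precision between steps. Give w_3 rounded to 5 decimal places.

0.43709

w_1 = g(1.650000) = 0.190706
w_2 = g(0.190706) = 0.820591
w_3 = g(0.820591) = 0.437090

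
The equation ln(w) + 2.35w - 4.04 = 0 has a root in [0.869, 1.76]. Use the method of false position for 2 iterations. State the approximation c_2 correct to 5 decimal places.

f(0.869000) = -2.138262, f(1.760000) = 0.661314
step 1: c = 1.549529, f(c) = 0.039343 > 0 → new bracket [0.869000, 1.549529]
step 2: c = 1.537233, f(c) = 0.002483 > 0 → new bracket [0.869000, 1.537233]

1.53723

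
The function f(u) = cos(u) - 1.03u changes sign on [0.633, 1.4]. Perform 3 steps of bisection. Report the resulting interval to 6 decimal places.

f(0.633000) = 0.154266, f(1.400000) = -1.272033 (opposite signs)
step 1: m = 1.016500, f(m) = -0.520650 < 0 → root in [0.633000, 1.016500]
step 2: m = 0.824750, f(m) = -0.170752 < 0 → root in [0.633000, 0.824750]
step 3: m = 0.728875, f(m) = -0.004817 < 0 → root in [0.633000, 0.728875]

[0.633000, 0.728875]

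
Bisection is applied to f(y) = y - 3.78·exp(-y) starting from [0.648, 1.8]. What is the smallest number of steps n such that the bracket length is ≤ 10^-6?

21

Initial width b − a = 1.8 − 0.648 = 1.152000.
After n steps the width is (b−a)/2^n; need (b−a)/2^n ≤ 10^-6.
So n ≥ log₂(1.152000/10^-6) = log₂(1152000.0000) ≈ 20.1357.
Hence n = 21.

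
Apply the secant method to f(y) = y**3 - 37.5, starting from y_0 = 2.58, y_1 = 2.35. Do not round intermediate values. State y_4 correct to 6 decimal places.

f(y_0) = -20.326488, f(y_1) = -24.522125
y_2 = 2.350000 - (-24.522125)·(2.350000 - 2.580000)/(-24.522125 - (-20.326488)) = 3.694275; f(y_2) = 12.918226
y_3 = 3.694275 - (12.918226)·(3.694275 - 2.350000)/(12.918226 - (-24.522125)) = 3.230453; f(y_3) = -3.787550
y_4 = 3.230453 - (-3.787550)·(3.230453 - 3.694275)/(-3.787550 - (12.918226)) = 3.335611; f(y_4) = -0.386983

3.335611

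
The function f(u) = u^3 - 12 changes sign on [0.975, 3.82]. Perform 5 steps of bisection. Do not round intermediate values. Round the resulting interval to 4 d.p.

f(0.975000) = -11.073141, f(3.820000) = 43.742968 (opposite signs)
step 1: m = 2.397500, f(m) = 1.780845 > 0 → root in [0.975000, 2.397500]
step 2: m = 1.686250, f(m) = -7.205251 < 0 → root in [1.686250, 2.397500]
step 3: m = 2.041875, f(m) = -3.486905 < 0 → root in [2.041875, 2.397500]
step 4: m = 2.219688, f(m) = -1.063572 < 0 → root in [2.219688, 2.397500]
step 5: m = 2.308594, f(m) = 0.303893 > 0 → root in [2.219688, 2.308594]

[2.2197, 2.3086]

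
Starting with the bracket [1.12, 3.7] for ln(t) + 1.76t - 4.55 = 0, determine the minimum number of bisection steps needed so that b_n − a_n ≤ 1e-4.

15

Initial width b − a = 3.7 − 1.12 = 2.580000.
After n steps the width is (b−a)/2^n; need (b−a)/2^n ≤ 1e-4.
So n ≥ log₂(2.580000/1e-4) = log₂(25800.0000) ≈ 14.6551.
Hence n = 15.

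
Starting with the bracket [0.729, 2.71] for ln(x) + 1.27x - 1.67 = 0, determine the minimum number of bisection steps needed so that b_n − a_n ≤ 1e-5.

18

Initial width b − a = 2.71 − 0.729 = 1.981000.
After n steps the width is (b−a)/2^n; need (b−a)/2^n ≤ 1e-5.
So n ≥ log₂(1.981000/1e-5) = log₂(198100.0000) ≈ 17.5959.
Hence n = 18.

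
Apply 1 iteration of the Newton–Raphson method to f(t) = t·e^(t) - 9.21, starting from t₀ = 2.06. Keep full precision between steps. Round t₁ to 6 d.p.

1.770409

Newton update: t ← t − f(t)/f'(t).
f'(t) = (t + 1)·e^(t)
t_0 = 2.060000: f = 6.952698, f' = 24.008668 → t_1 = 2.060000 - (6.952698)/(24.008668) = 1.770409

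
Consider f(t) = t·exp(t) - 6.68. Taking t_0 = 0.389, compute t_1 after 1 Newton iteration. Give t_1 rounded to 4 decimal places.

f'(t) = (t + 1)·exp(t)
t_0 = 0.389000: f = -6.106029, f' = 2.049476 → t_1 = 0.389000 - (-6.106029)/(2.049476) = 3.368312

3.3683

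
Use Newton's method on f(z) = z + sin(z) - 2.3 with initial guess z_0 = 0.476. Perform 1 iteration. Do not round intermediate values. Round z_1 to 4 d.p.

1.1991

f'(z) = 1 + cos(z)
z_0 = 0.476000: f = -1.365772, f' = 1.888835 → z_1 = 0.476000 - (-1.365772)/(1.888835) = 1.199077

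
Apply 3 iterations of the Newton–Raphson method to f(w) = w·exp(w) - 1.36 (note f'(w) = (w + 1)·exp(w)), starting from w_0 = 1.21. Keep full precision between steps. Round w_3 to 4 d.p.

0.6856

w_0 = 1.210000: f = 2.697716, f' = 7.411201 → w_1 = 1.210000 - (2.697716)/(7.411201) = 0.845995
w_1 = 0.845995: f = 0.611417, f' = 4.301712 → w_2 = 0.845995 - (0.611417)/(4.301712) = 0.703861
w_2 = 0.703861: f = 0.062886, f' = 3.444430 → w_3 = 0.703861 - (0.062886)/(3.444430) = 0.685604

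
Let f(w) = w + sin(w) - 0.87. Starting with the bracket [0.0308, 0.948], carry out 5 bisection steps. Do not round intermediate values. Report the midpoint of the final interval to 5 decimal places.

0.44641

f(0.030800) = -0.808405, f(0.948000) = 0.890251 (opposite signs)
step 1: m = 0.489400, f(m) = 0.089496 > 0 → root in [0.030800, 0.489400]
step 2: m = 0.260100, f(m) = -0.352723 < 0 → root in [0.260100, 0.489400]
step 3: m = 0.374750, f(m) = -0.129210 < 0 → root in [0.374750, 0.489400]
step 4: m = 0.432075, f(m) = -0.019169 < 0 → root in [0.432075, 0.489400]
step 5: m = 0.460738, f(m) = 0.035346 > 0 → root in [0.432075, 0.460738]
Midpoint of [0.432075, 0.460738] = 0.446406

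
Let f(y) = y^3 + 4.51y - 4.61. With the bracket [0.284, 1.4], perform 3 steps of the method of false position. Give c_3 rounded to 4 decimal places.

False-position update: c = (a·f(b) − b·f(a))/(f(b) − f(a)); replace the endpoint whose sign matches f(c).
f(0.284000) = -3.306254, f(1.400000) = 4.448000
step 1: c = 0.759839, f(c) = -0.744427 < 0 → new bracket [0.759839, 1.400000]
step 2: c = 0.851618, f(c) = -0.151566 < 0 → new bracket [0.851618, 1.400000]
step 3: c = 0.869688, f(c) = -0.029911 < 0 → new bracket [0.869688, 1.400000]

0.8697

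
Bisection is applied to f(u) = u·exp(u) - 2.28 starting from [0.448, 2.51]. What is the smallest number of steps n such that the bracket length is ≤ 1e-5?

Initial width b − a = 2.51 − 0.448 = 2.062000.
After n steps the width is (b−a)/2^n; need (b−a)/2^n ≤ 1e-5.
So n ≥ log₂(2.062000/1e-5) = log₂(206200.0000) ≈ 17.6537.
Hence n = 18.

18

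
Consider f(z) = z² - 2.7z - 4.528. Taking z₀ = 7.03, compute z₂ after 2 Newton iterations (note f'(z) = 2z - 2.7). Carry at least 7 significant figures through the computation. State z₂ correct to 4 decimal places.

z_0 = 7.030000: f = 25.911900, f' = 11.360000 → z_1 = 7.030000 - (25.911900)/(11.360000) = 4.749023
z_1 = 4.749023: f = 5.202857, f' = 6.798046 → z_2 = 4.749023 - (5.202857)/(6.798046) = 3.983677

3.9837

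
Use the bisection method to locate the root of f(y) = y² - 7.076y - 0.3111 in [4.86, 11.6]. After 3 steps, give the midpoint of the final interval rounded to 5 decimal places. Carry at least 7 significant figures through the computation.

6.96625

f(4.860000) = -11.080860, f(11.600000) = 52.167300 (opposite signs)
step 1: m = 8.230000, f(m) = 9.186320 > 0 → root in [4.860000, 8.230000]
step 2: m = 6.545000, f(m) = -3.786495 < 0 → root in [6.545000, 8.230000]
step 3: m = 7.387500, f(m) = 1.990106 > 0 → root in [6.545000, 7.387500]
Midpoint of [6.545000, 7.387500] = 6.966250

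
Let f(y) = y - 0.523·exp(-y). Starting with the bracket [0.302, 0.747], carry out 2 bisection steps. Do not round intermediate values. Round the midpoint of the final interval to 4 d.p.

0.3576

f(0.302000) = -0.084674, f(0.747000) = 0.499210 (opposite signs)
step 1: m = 0.524500, f(m) = 0.214962 > 0 → root in [0.302000, 0.524500]
step 2: m = 0.413250, f(m) = 0.067287 > 0 → root in [0.302000, 0.413250]
Midpoint of [0.302000, 0.413250] = 0.357625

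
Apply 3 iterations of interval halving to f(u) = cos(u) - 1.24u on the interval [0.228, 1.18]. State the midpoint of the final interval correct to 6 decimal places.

f(0.228000) = 0.691400, f(1.180000) = -1.082275 (opposite signs)
step 1: m = 0.704000, f(m) = -0.110701 < 0 → root in [0.228000, 0.704000]
step 2: m = 0.466000, f(m) = 0.315533 > 0 → root in [0.466000, 0.704000]
step 3: m = 0.585000, f(m) = 0.108312 > 0 → root in [0.585000, 0.704000]
Midpoint of [0.585000, 0.704000] = 0.644500

0.644500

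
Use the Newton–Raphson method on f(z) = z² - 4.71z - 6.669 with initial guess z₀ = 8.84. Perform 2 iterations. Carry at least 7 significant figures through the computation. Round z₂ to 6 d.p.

5.906774

f'(z) = 2z - 4.71
z_0 = 8.840000: f = 29.840200, f' = 12.970000 → z_1 = 8.840000 - (29.840200)/(12.970000) = 6.539291
z_1 = 6.539291: f = 5.293263, f' = 8.368581 → z_2 = 6.539291 - (5.293263)/(8.368581) = 5.906774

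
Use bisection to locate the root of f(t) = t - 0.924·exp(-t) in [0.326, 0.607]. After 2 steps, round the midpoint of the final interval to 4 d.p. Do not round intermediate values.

0.5719

f(0.326000) = -0.340948, f(0.607000) = 0.103435 (opposite signs)
step 1: m = 0.466500, f(m) = -0.113027 < 0 → root in [0.466500, 0.607000]
step 2: m = 0.536750, f(m) = -0.003462 < 0 → root in [0.536750, 0.607000]
Midpoint of [0.536750, 0.607000] = 0.571875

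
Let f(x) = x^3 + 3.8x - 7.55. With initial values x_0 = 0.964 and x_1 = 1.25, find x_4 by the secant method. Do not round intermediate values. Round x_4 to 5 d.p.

1.34563

f(x_0) = -2.990959, f(x_1) = -0.846875
x_2 = 1.250000 - (-0.846875)·(1.250000 - 0.964000)/(-0.846875 - (-2.990959)) = 1.362965; f(x_2) = 0.161210
x_3 = 1.362965 - (0.161210)·(1.362965 - 1.250000)/(0.161210 - (-0.846875)) = 1.344900; f(x_3) = -0.006785
x_4 = 1.344900 - (-0.006785)·(1.344900 - 1.362965)/(-0.006785 - (0.161210)) = 1.345630; f(x_4) = -0.000051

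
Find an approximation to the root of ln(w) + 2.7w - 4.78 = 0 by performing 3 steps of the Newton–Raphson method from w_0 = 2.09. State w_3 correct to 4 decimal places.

1.5970

Newton update: w ← w − f(w)/f'(w).
f'(w) = 1/w + 2.7
w_0 = 2.090000: f = 1.600164, f' = 3.178469 → w_1 = 2.090000 - (1.600164)/(3.178469) = 1.586561
w_1 = 1.586561: f = -0.034715, f' = 3.330294 → w_2 = 1.586561 - (-0.034715)/(3.330294) = 1.596985
w_2 = 1.596985: f = -0.000021, f' = 3.326180 → w_3 = 1.596985 - (-0.000021)/(3.326180) = 1.596992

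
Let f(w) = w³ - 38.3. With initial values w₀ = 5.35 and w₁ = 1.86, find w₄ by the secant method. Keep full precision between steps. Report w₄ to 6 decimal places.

3.236972

f(w_0) = 114.830375, f(w_1) = -31.865144
w_2 = 1.860000 - (-31.865144)·(1.860000 - 5.350000)/(-31.865144 - (114.830375)) = 2.618096; f(w_2) = -20.354444
w_3 = 2.618096 - (-20.354444)·(2.618096 - 1.860000)/(-20.354444 - (-31.865144)) = 3.958643; f(w_3) = 23.735326
w_4 = 3.958643 - (23.735326)·(3.958643 - 2.618096)/(23.735326 - (-20.354444)) = 3.236972; f(w_4) = -4.383045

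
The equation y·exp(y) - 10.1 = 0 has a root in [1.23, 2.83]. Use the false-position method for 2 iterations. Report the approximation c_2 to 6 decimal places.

f(1.230000) = -5.891888, f(2.830000) = 37.855654
step 1: c = 1.445487, f(c) = -3.965473 < 0 → new bracket [1.445487, 2.830000]
step 2: c = 1.576766, f(c) = -2.469585 < 0 → new bracket [1.576766, 2.830000]

1.576766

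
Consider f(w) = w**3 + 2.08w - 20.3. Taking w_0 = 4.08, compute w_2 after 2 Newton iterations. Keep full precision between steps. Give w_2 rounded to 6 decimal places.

f'(w) = 3w**2 + 2.08
w_0 = 4.080000: f = 56.103712, f' = 52.019200 → w_1 = 4.080000 - (56.103712)/(52.019200) = 3.001481
w_1 = 3.001481: f = 12.983078, f' = 29.106659 → w_2 = 3.001481 - (12.983078)/(29.106659) = 2.555429

2.555429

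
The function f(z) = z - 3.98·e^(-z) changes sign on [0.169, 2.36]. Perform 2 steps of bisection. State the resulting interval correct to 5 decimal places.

[0.71675, 1.26450]

f(0.169000) = -3.192145, f(2.360000) = 1.984208 (opposite signs)
step 1: m = 1.264500, f(m) = 0.140626 > 0 → root in [0.169000, 1.264500]
step 2: m = 0.716750, f(m) = -1.226830 < 0 → root in [0.716750, 1.264500]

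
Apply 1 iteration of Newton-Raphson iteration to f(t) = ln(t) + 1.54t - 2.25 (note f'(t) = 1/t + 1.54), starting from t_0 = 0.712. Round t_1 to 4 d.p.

1.2191

t_0 = 0.712000: f = -1.493197, f' = 2.944494 → t_1 = 0.712000 - (-1.493197)/(2.944494) = 1.219115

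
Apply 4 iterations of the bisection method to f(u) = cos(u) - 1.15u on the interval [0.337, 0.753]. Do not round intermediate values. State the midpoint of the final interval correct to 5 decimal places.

0.68800

f(0.337000) = 0.556201, f(0.753000) = -0.136309 (opposite signs)
step 1: m = 0.545000, f(m) = 0.228377 > 0 → root in [0.545000, 0.753000]
step 2: m = 0.649000, f(m) = 0.050339 > 0 → root in [0.649000, 0.753000]
step 3: m = 0.701000, f(m) = -0.041952 < 0 → root in [0.649000, 0.701000]
step 4: m = 0.675000, f(m) = 0.004457 > 0 → root in [0.675000, 0.701000]
Midpoint of [0.675000, 0.701000] = 0.688000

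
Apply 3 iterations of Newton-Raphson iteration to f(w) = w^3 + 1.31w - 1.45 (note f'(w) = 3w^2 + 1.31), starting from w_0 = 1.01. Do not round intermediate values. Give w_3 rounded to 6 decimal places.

w_0 = 1.010000: f = 0.903401, f' = 4.370300 → w_1 = 1.010000 - (0.903401)/(4.370300) = 0.803286
w_1 = 0.803286: f = 0.120641, f' = 3.245807 → w_2 = 0.803286 - (0.120641)/(3.245807) = 0.766118
w_2 = 0.766118: f = 0.003278, f' = 3.070811 → w_3 = 0.766118 - (0.003278)/(3.070811) = 0.765051

0.765051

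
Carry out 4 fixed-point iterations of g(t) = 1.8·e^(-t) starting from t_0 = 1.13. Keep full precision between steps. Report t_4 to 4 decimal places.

0.9322

t_1 = g(1.130000) = 0.581460
t_2 = g(0.581460) = 1.006347
t_3 = g(1.006347) = 0.657994
t_4 = g(0.657994) = 0.932201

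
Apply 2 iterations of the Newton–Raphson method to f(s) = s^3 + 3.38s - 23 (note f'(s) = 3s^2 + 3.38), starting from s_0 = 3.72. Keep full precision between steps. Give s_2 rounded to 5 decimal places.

2.48824

s_0 = 3.720000: f = 41.052448, f' = 44.895200 → s_1 = 3.720000 - (41.052448)/(44.895200) = 2.805594
s_1 = 2.805594: f = 8.566737, f' = 26.994070 → s_2 = 2.805594 - (8.566737)/(26.994070) = 2.488238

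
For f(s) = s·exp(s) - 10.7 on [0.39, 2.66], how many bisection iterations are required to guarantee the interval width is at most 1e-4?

15

Initial width b − a = 2.66 − 0.39 = 2.270000.
After n steps the width is (b−a)/2^n; need (b−a)/2^n ≤ 1e-4.
So n ≥ log₂(2.270000/1e-4) = log₂(22700.0000) ≈ 14.4704.
Hence n = 15.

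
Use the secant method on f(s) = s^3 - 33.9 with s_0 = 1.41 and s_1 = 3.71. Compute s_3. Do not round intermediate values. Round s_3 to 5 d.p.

f(s_0) = -31.096779, f(s_1) = 17.164811
s_2 = 3.710000 - (17.164811)·(3.710000 - 1.410000)/(17.164811 - (-31.096779)) = 2.891978; f(s_2) = -9.712848
s_3 = 2.891978 - (-9.712848)·(2.891978 - 3.710000)/(-9.712848 - (17.164811)) = 3.187588; f(s_3) = -1.511808

3.18759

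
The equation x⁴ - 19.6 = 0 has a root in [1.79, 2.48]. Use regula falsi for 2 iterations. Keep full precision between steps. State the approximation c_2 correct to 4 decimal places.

2.0850

False-position update: c = (a·f(b) − b·f(a))/(f(b) − f(a)); replace the endpoint whose sign matches f(c).
f(1.790000) = -9.333743, f(2.480000) = 18.227420
step 1: c = 2.023672, f(c) = -2.828928 < 0 → new bracket [2.023672, 2.480000]
step 2: c = 2.084980, f(c) = -0.702354 < 0 → new bracket [2.084980, 2.480000]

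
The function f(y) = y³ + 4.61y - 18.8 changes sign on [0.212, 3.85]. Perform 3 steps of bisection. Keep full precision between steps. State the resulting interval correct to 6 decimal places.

[2.031000, 2.485750]

f(0.212000) = -17.813152, f(3.850000) = 56.015125 (opposite signs)
step 1: m = 2.031000, f(m) = -1.059294 < 0 → root in [2.031000, 3.850000]
step 2: m = 2.940500, f(m) = 20.180857 > 0 → root in [2.031000, 2.940500]
step 3: m = 2.485750, f(m) = 8.018640 > 0 → root in [2.031000, 2.485750]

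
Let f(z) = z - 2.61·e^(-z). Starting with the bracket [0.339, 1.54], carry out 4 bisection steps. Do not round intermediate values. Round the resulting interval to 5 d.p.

[0.93950, 1.01456]

f(0.339000) = -1.520579, f(1.540000) = 0.980465 (opposite signs)
step 1: m = 0.939500, f(m) = -0.080549 < 0 → root in [0.939500, 1.540000]
step 2: m = 1.239750, f(m) = 0.484268 > 0 → root in [0.939500, 1.239750]
step 3: m = 1.089625, f(m) = 0.211771 > 0 → root in [0.939500, 1.089625]
step 4: m = 1.014562, f(m) = 0.068278 > 0 → root in [0.939500, 1.014562]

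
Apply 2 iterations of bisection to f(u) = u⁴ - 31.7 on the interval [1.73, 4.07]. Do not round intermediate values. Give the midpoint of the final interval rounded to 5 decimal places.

2.60750

f(1.730000) = -22.742550, f(4.070000) = 242.695912 (opposite signs)
step 1: m = 2.900000, f(m) = 39.028100 > 0 → root in [1.730000, 2.900000]
step 2: m = 2.315000, f(m) = -2.978707 < 0 → root in [2.315000, 2.900000]
Midpoint of [2.315000, 2.900000] = 2.607500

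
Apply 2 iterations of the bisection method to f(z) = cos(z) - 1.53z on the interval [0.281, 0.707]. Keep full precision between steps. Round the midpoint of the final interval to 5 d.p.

0.54725

f(0.281000) = 0.530849, f(0.707000) = -0.321396 (opposite signs)
step 1: m = 0.494000, f(m) = 0.124623 > 0 → root in [0.494000, 0.707000]
step 2: m = 0.600500, f(m) = -0.093712 < 0 → root in [0.494000, 0.600500]
Midpoint of [0.494000, 0.600500] = 0.547250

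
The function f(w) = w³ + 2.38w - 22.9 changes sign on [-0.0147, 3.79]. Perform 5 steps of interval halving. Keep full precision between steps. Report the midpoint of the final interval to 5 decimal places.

f(-0.014700) = -22.934989, f(3.790000) = 40.560139 (opposite signs)
step 1: m = 1.887650, f(m) = -11.681276 < 0 → root in [1.887650, 3.790000]
step 2: m = 2.838825, f(m) = 6.734288 > 0 → root in [1.887650, 2.838825]
step 3: m = 2.363237, f(m) = -4.077070 < 0 → root in [2.363237, 2.838825]
step 4: m = 2.601031, f(m) = 0.887376 > 0 → root in [2.363237, 2.601031]
step 5: m = 2.482134, f(m) = -1.700113 < 0 → root in [2.482134, 2.601031]
Midpoint of [2.482134, 2.601031] = 2.541583

2.54158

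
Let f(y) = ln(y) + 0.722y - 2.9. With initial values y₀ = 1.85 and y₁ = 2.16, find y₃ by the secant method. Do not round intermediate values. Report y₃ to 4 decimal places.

f(y_0) = -0.949114, f(y_1) = -0.570372
y_2 = 2.160000 - (-0.570372)·(2.160000 - 1.850000)/(-0.570372 - (-0.949114)) = 2.626848; f(y_2) = -0.037631
y_3 = 2.626848 - (-0.037631)·(2.626848 - 2.160000)/(-0.037631 - (-0.570372)) = 2.659825; f(y_3) = -0.001346

2.6598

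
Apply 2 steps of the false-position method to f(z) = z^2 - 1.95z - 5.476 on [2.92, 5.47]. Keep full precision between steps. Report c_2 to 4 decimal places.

False-position update: c = (a·f(b) − b·f(a))/(f(b) − f(a)); replace the endpoint whose sign matches f(c).
f(2.920000) = -2.643600, f(5.470000) = 13.778400
step 1: c = 3.330497, f(c) = -0.878259 < 0 → new bracket [3.330497, 5.470000]
step 2: c = 3.458701, f(c) = -0.257856 < 0 → new bracket [3.458701, 5.470000]

3.4587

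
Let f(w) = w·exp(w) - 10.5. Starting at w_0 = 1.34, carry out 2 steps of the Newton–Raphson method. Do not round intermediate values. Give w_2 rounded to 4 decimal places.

1.7938

Newton update: w ← w − f(w)/f'(w).
f'(w) = (w + 1)·exp(w)
w_0 = 1.340000: f = -5.382482, f' = 8.936562 → w_1 = 1.340000 - (-5.382482)/(8.936562) = 1.942299
w_1 = 1.942299: f = 3.047083, f' = 20.521850 → w_2 = 1.942299 - (3.047083)/(20.521850) = 1.793819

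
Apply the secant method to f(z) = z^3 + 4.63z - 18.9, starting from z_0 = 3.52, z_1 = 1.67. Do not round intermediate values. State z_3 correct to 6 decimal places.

2.124300

Secant update: z_(k+1) = z_k − f(z_k)·(z_k − z_(k-1))/(f(z_k) − f(z_(k-1))).
f(z_0) = 41.011808, f(z_1) = -6.510437
z_2 = 1.670000 - (-6.510437)·(1.670000 - 3.520000)/(-6.510437 - (41.011808)) = 1.923446; f(z_2) = -2.878383
z_3 = 1.923446 - (-2.878383)·(1.923446 - 1.670000)/(-2.878383 - (-6.510437)) = 2.124300; f(z_3) = 0.521734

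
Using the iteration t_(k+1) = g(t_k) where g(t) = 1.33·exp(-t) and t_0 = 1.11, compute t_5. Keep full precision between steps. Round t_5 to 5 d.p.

0.62403

t_1 = g(1.110000) = 0.438313
t_2 = g(0.438313) = 0.858014
t_3 = g(0.858014) = 0.563924
t_4 = g(0.563924) = 0.756733
t_5 = g(0.756733) = 0.624032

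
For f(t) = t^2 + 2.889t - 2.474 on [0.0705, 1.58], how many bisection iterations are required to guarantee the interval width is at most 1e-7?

24

Initial width b − a = 1.58 − 0.0705 = 1.509500.
After n steps the width is (b−a)/2^n; need (b−a)/2^n ≤ 1e-7.
So n ≥ log₂(1.509500/1e-7) = log₂(15095000.0000) ≈ 23.8476.
Hence n = 24.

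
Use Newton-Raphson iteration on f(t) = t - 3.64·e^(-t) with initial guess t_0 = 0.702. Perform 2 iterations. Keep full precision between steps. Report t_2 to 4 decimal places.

f'(t) = 1 + 3.64·e^(-t)
t_0 = 0.702000: f = -1.101959, f' = 2.803959 → t_1 = 0.702000 - (-1.101959)/(2.803959) = 1.095001
t_1 = 1.095001: f = -0.122722, f' = 2.217723 → t_2 = 1.095001 - (-0.122722)/(2.217723) = 1.150338

1.1503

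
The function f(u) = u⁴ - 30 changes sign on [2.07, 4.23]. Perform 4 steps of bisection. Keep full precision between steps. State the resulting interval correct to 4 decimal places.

[2.3400, 2.4750]

f(2.070000) = -11.639632, f(4.230000) = 290.155870 (opposite signs)
step 1: m = 3.150000, f(m) = 68.456006 > 0 → root in [2.070000, 3.150000]
step 2: m = 2.610000, f(m) = 16.404706 > 0 → root in [2.070000, 2.610000]
step 3: m = 2.340000, f(m) = -0.017805 < 0 → root in [2.340000, 2.610000]
step 4: m = 2.475000, f(m) = 7.523282 > 0 → root in [2.340000, 2.475000]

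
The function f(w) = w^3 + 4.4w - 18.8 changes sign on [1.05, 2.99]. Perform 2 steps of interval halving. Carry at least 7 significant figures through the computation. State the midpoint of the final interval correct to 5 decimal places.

2.26250

f(1.050000) = -13.022375, f(2.990000) = 21.086899 (opposite signs)
step 1: m = 2.020000, f(m) = -1.669592 < 0 → root in [2.020000, 2.990000]
step 2: m = 2.505000, f(m) = 7.940938 > 0 → root in [2.020000, 2.505000]
Midpoint of [2.020000, 2.505000] = 2.262500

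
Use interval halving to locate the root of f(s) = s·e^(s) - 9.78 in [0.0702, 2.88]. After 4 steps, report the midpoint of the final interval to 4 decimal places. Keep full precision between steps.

1.7385

f(0.070200) = -9.704695, f(2.880000) = 41.525107 (opposite signs)
step 1: m = 1.475100, f(m) = -3.331640 < 0 → root in [1.475100, 2.880000]
step 2: m = 2.177550, f(m) = 9.436137 > 0 → root in [1.475100, 2.177550]
step 3: m = 1.826325, f(m) = 1.563340 > 0 → root in [1.475100, 1.826325]
step 4: m = 1.650713, f(m) = -1.178647 < 0 → root in [1.650713, 1.826325]
Midpoint of [1.650713, 1.826325] = 1.738519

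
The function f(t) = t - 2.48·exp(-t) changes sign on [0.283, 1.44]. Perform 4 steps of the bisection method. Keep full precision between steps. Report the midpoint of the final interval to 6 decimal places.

f(0.283000) = -1.585729, f(1.440000) = 0.852419 (opposite signs)
step 1: m = 0.861500, f(m) = -0.186369 < 0 → root in [0.861500, 1.440000]
step 2: m = 1.150750, f(m) = 0.366080 > 0 → root in [0.861500, 1.150750]
step 3: m = 1.006125, f(m) = 0.099355 > 0 → root in [0.861500, 1.006125]
step 4: m = 0.933812, f(m) = -0.040957 < 0 → root in [0.933812, 1.006125]
Midpoint of [0.933812, 1.006125] = 0.969969

0.969969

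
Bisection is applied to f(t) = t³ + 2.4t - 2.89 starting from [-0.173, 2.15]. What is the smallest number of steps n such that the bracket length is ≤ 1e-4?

15

Initial width b − a = 2.15 − -0.173 = 2.323000.
After n steps the width is (b−a)/2^n; need (b−a)/2^n ≤ 1e-4.
So n ≥ log₂(2.323000/1e-4) = log₂(23230.0000) ≈ 14.5037.
Hence n = 15.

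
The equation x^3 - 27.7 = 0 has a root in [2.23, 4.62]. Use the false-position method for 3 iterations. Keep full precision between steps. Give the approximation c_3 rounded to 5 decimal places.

2.97200

f(2.230000) = -16.610433, f(4.620000) = 70.911128
step 1: c = 2.683590, f(c) = -8.373702 < 0 → new bracket [2.683590, 4.620000]
step 2: c = 2.888105, f(c) = -3.609879 < 0 → new bracket [2.888105, 4.620000]
step 3: c = 2.972000, f(c) = -1.448966 < 0 → new bracket [2.972000, 4.620000]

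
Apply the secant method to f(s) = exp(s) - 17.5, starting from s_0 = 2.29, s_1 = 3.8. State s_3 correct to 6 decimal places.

f(s_0) = -7.625062, f(s_1) = 27.201184
s_2 = 3.800000 - (27.201184)·(3.800000 - 2.290000)/(27.201184 - (-7.625062)) = 2.620608; f(s_2) = -3.755919
s_3 = 2.620608 - (-3.755919)·(2.620608 - 3.800000)/(-3.755919 - (27.201184)) = 2.763700; f(s_3) = -1.641593

2.763700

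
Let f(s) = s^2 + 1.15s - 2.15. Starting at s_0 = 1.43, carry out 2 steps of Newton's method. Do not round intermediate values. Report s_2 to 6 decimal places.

Newton update: s ← s − f(s)/f'(s).
f'(s) = 2s + 1.15
s_0 = 1.430000: f = 1.539400, f' = 4.010000 → s_1 = 1.430000 - (1.539400)/(4.010000) = 1.046110
s_1 = 1.046110: f = 0.147372, f' = 3.242219 → s_2 = 1.046110 - (0.147372)/(3.242219) = 1.000656

1.000656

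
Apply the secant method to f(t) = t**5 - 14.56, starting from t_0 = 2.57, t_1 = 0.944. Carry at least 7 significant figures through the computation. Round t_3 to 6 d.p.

Secant update: t_(k+1) = t_k − f(t_k)·(t_k − t_(k-1))/(f(t_k) − f(t_(k-1))).
f(t_0) = 97.555489, f(t_1) = -13.810348
t_2 = 0.944000 - (-13.810348)·(0.944000 - 2.570000)/(-13.810348 - (97.555489)) = 1.145638; f(t_2) = -12.586497
t_3 = 1.145638 - (-12.586497)·(1.145638 - 0.944000)/(-12.586497 - (-13.810348)) = 3.219357; f(t_3) = 331.256269

3.219357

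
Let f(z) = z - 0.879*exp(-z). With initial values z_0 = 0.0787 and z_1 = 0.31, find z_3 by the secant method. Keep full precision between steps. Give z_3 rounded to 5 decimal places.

0.52103

f(z_0) = -0.733775, f(z_1) = -0.334700
z_2 = 0.310000 - (-0.334700)·(0.310000 - 0.078700)/(-0.334700 - (-0.733775)) = 0.503989; f(z_2) = -0.027029
z_3 = 0.503989 - (-0.027029)·(0.503989 - 0.310000)/(-0.027029 - (-0.334700)) = 0.521031; f(z_3) = -0.001014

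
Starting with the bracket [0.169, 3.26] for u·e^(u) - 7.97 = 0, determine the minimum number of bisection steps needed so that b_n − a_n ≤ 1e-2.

9

Initial width b − a = 3.26 − 0.169 = 3.091000.
After n steps the width is (b−a)/2^n; need (b−a)/2^n ≤ 1e-2.
So n ≥ log₂(3.091000/1e-2) = log₂(309.1000) ≈ 8.2719.
Hence n = 9.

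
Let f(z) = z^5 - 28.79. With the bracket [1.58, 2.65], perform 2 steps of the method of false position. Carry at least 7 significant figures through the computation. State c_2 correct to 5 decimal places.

False-position update: c = (a·f(b) − b·f(a))/(f(b) − f(a)); replace the endpoint whose sign matches f(c).
f(1.580000) = -18.943420, f(2.650000) = 101.896092
step 1: c = 1.747739, f(c) = -12.482684 < 0 → new bracket [1.747739, 2.650000]
step 2: c = 1.846207, f(c) = -7.341273 < 0 → new bracket [1.846207, 2.650000]

1.84621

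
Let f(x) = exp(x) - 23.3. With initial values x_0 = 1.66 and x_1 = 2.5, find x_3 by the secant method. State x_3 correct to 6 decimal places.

f(x_0) = -18.040689, f(x_1) = -11.117506
x_2 = 2.500000 - (-11.117506)·(2.500000 - 1.660000)/(-11.117506 - (-18.040689)) = 3.848903; f(x_2) = 23.641558
x_3 = 3.848903 - (23.641558)·(3.848903 - 2.500000)/(23.641558 - (-11.117506)) = 2.931440; f(x_3) = -4.545387

2.931440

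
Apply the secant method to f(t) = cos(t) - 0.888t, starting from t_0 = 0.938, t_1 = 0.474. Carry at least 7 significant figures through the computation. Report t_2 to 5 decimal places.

f(t_0) = -0.241542, f(t_1) = 0.468838
t_2 = 0.474000 - (0.468838)·(0.474000 - 0.938000)/(0.468838 - (-0.241542)) = 0.780232; f(t_2) = 0.017905

0.78023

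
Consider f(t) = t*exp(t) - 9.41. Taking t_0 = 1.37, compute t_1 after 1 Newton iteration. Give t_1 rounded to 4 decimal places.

1.8009

f'(t) = (t+1)*exp(t)
t_0 = 1.370000: f = -4.018570, f' = 9.326781 → t_1 = 1.370000 - (-4.018570)/(9.326781) = 1.800863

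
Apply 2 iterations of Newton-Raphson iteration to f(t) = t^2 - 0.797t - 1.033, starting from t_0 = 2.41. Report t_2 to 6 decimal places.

1.507181

Newton update: t ← t − f(t)/f'(t).
f'(t) = 2t - 0.797
t_0 = 2.410000: f = 2.854330, f' = 4.023000 → t_1 = 2.410000 - (2.854330)/(4.023000) = 1.700497
t_1 = 1.700497: f = 0.503394, f' = 2.603994 → t_2 = 1.700497 - (0.503394)/(2.603994) = 1.507181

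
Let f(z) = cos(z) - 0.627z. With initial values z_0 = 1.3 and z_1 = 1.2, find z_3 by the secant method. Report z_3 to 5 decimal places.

0.94082

f(z_0) = -0.547601, f(z_1) = -0.390042
z_2 = 1.200000 - (-0.390042)·(1.200000 - 1.300000)/(-0.390042 - (-0.547601)) = 0.952447; f(z_2) = -0.017493
z_3 = 0.952447 - (-0.017493)·(0.952447 - 1.200000)/(-0.017493 - (-0.390042)) = 0.940823; f(z_3) = -0.000773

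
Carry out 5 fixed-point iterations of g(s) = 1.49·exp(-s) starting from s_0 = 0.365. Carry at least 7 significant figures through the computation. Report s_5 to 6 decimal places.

0.801803

s_1 = g(0.365000) = 1.034353
s_2 = g(1.034353) = 0.529630
s_3 = g(0.529630) = 0.877346
s_4 = g(0.877346) = 0.619669
s_5 = g(0.619669) = 0.801803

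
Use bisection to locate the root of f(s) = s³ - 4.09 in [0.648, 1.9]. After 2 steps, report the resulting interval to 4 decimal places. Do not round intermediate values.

[1.5870, 1.9000]

f(0.648000) = -3.817902, f(1.900000) = 2.769000 (opposite signs)
step 1: m = 1.274000, f(m) = -2.022201 < 0 → root in [1.274000, 1.900000]
step 2: m = 1.587000, f(m) = -0.093031 < 0 → root in [1.587000, 1.900000]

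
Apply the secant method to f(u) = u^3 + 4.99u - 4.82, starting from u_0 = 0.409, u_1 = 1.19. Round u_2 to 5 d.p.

Secant update: u_(k+1) = u_k − f(u_k)·(u_k − u_(k-1))/(f(u_k) − f(u_(k-1))).
f(u_0) = -2.710672, f(u_1) = 2.803259
u_2 = 1.190000 - (2.803259)·(1.190000 - 0.409000)/(2.803259 - (-2.710672)) = 0.792943; f(u_2) = -0.364645

0.79294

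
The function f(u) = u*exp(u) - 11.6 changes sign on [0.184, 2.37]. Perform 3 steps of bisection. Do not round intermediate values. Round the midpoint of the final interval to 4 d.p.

1.9601

f(0.184000) = -11.378829, f(2.370000) = 13.752820 (opposite signs)
step 1: m = 1.277000, f(m) = -7.020849 < 0 → root in [1.277000, 2.370000]
step 2: m = 1.823500, f(m) = -0.306157 < 0 → root in [1.823500, 2.370000]
step 3: m = 2.096750, f(m) = 5.466859 > 0 → root in [1.823500, 2.096750]
Midpoint of [1.823500, 2.096750] = 1.960125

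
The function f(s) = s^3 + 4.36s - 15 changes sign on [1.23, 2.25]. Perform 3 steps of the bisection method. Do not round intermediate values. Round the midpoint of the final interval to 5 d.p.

1.93125

f(1.230000) = -7.776333, f(2.250000) = 6.200625 (opposite signs)
step 1: m = 1.740000, f(m) = -2.145576 < 0 → root in [1.740000, 2.250000]
step 2: m = 1.995000, f(m) = 1.638350 > 0 → root in [1.740000, 1.995000]
step 3: m = 1.867500, f(m) = -0.344689 < 0 → root in [1.867500, 1.995000]
Midpoint of [1.867500, 1.995000] = 1.931250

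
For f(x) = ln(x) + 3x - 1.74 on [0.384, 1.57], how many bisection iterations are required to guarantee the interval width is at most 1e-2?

7

Initial width b − a = 1.57 − 0.384 = 1.186000.
After n steps the width is (b−a)/2^n; need (b−a)/2^n ≤ 1e-2.
So n ≥ log₂(1.186000/1e-2) = log₂(118.6000) ≈ 6.8900.
Hence n = 7.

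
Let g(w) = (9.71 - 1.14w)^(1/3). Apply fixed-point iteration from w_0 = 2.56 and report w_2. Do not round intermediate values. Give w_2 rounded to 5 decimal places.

1.96187

w_1 = g(2.560000) = 1.893756
w_2 = g(1.893756) = 1.961871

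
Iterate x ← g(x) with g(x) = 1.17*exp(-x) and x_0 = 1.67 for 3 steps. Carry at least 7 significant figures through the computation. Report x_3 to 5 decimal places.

x_1 = g(1.670000) = 0.220249
x_2 = g(0.220249) = 0.938713
x_3 = g(0.938713) = 0.457623

0.45762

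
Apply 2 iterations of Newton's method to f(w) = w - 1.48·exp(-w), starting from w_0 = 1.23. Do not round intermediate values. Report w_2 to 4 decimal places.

Newton update: w ← w − f(w)/f'(w).
f'(w) = 1 + 1.48·exp(-w)
w_0 = 1.230000: f = 0.797407, f' = 1.432593 → w_1 = 1.230000 - (0.797407)/(1.432593) = 0.673382
w_1 = 0.673382: f = -0.081390, f' = 1.754772 → w_2 = 0.673382 - (-0.081390)/(1.754772) = 0.719764

0.7198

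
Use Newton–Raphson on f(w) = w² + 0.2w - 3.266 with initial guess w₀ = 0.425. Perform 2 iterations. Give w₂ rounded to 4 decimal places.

Newton update: w ← w − f(w)/f'(w).
f'(w) = 2w + 0.2
w_0 = 0.425000: f = -3.000375, f' = 1.050000 → w_1 = 0.425000 - (-3.000375)/(1.050000) = 3.282500
w_1 = 3.282500: f = 8.165306, f' = 6.765000 → w_2 = 3.282500 - (8.165306)/(6.765000) = 2.075507

2.0755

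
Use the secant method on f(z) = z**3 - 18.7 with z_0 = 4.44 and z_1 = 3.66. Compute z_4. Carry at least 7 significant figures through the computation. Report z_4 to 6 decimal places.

f(z_0) = 68.828384, f(z_1) = 30.327896
z_2 = 3.660000 - (30.327896)·(3.660000 - 4.440000)/(30.327896 - (68.828384)) = 3.045572; f(z_2) = 9.549244
z_3 = 3.045572 - (9.549244)·(3.045572 - 3.660000)/(9.549244 - (30.327896)) = 2.763200; f(z_3) = 2.397792
z_4 = 2.763200 - (2.397792)·(2.763200 - 3.045572)/(2.397792 - (9.549244)) = 2.668524; f(z_4) = 0.302617

2.668524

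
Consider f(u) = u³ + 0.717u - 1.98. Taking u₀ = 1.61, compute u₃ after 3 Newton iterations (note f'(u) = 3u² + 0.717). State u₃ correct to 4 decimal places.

Newton update: u ← u − f(u)/f'(u).
u_0 = 1.610000: f = 3.347651, f' = 8.493300 → u_1 = 1.610000 - (3.347651)/(8.493300) = 1.215848
u_1 = 1.215848: f = 0.689135, f' = 5.151859 → u_2 = 1.215848 - (0.689135)/(5.151859) = 1.082084
u_2 = 1.082084: f = 0.062872, f' = 4.229716 → u_3 = 1.082084 - (0.062872)/(4.229716) = 1.067219

1.0672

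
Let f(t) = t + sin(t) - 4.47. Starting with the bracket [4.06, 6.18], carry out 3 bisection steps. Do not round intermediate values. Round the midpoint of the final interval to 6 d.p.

f(4.060000) = -1.204636, f(6.180000) = 1.606998 (opposite signs)
step 1: m = 5.120000, f(m) = -0.268070 < 0 → root in [5.120000, 6.180000]
step 2: m = 5.650000, f(m) = 0.588284 > 0 → root in [5.120000, 5.650000]
step 3: m = 5.385000, f(m) = 0.132802 > 0 → root in [5.120000, 5.385000]
Midpoint of [5.120000, 5.385000] = 5.252500

5.252500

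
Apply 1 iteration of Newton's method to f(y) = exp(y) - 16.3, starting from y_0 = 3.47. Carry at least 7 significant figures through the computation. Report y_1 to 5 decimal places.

f'(y) = exp(y)
y_0 = 3.470000: f = 15.836742, f' = 32.136742 → y_1 = 3.470000 - (15.836742)/(32.136742) = 2.977208

2.97721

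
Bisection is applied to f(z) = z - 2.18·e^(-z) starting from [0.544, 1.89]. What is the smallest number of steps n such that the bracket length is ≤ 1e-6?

21

Initial width b − a = 1.89 − 0.544 = 1.346000.
After n steps the width is (b−a)/2^n; need (b−a)/2^n ≤ 1e-6.
So n ≥ log₂(1.346000/1e-6) = log₂(1346000.0000) ≈ 20.3602.
Hence n = 21.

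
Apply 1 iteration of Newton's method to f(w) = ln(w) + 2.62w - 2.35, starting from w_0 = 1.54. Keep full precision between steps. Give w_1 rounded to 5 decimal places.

0.89260

f'(w) = 1/w + 2.62
w_0 = 1.540000: f = 2.116582, f' = 3.269351 → w_1 = 1.540000 - (2.116582)/(3.269351) = 0.892599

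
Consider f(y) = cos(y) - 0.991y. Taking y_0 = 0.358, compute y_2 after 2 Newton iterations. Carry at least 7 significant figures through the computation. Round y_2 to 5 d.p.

0.74357

f'(y) = -sin(y) - 0.991
y_0 = 0.358000: f = 0.581821, f' = -1.341402 → y_1 = 0.358000 - (0.581821)/(-1.341402) = 0.791741
y_1 = 0.791741: f = -0.082009, f' = -1.702578 → y_2 = 0.791741 - (-0.082009)/(-1.702578) = 0.743574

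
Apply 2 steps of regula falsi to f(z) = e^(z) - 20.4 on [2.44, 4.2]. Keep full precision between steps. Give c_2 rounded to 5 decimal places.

2.87229

f(2.440000) = -8.926959, f(4.200000) = 46.286331
step 1: c = 2.724559, f(c) = -5.150310 < 0 → new bracket [2.724559, 4.200000]
step 2: c = 2.872294, f(c) = -2.722478 < 0 → new bracket [2.872294, 4.200000]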